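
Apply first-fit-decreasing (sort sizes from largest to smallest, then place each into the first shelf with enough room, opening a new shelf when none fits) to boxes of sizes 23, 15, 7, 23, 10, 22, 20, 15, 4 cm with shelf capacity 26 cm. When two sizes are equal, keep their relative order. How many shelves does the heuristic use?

Sorted descending: 23, 23, 22, 20, 15, 15, 10, 7, 4.
  23 → shelf 1 (new)  [load 23/26]
  23 → shelf 2 (new)  [load 23/26]
  22 → shelf 3 (new)  [load 22/26]
  20 → shelf 4 (new)  [load 20/26]
  15 → shelf 5 (new)  [load 15/26]
  15 → shelf 6 (new)  [load 15/26]
  10 → shelf 5  [load 25/26]
  7 → shelf 6  [load 22/26]
  4 → shelf 3  [load 26/26]
6 shelves opened.

6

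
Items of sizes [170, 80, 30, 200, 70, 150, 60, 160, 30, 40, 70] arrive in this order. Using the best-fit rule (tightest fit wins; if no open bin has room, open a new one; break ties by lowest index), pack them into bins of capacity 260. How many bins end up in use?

  170 → bin 1 (new)  [load 170/260]
  80 → bin 1  [load 250/260]
  30 → bin 2 (new)  [load 30/260]
  200 → bin 2  [load 230/260]
  70 → bin 3 (new)  [load 70/260]
  150 → bin 3  [load 220/260]
  60 → bin 4 (new)  [load 60/260]
  160 → bin 4  [load 220/260]
  30 → bin 2  [load 260/260]
  40 → bin 3  [load 260/260]
  70 → bin 5 (new)  [load 70/260]
5 bins opened.

5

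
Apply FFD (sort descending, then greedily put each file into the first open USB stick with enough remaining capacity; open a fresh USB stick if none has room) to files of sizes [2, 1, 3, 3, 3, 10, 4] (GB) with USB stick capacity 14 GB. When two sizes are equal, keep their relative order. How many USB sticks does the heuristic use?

2

Sorted descending: 10, 4, 3, 3, 3, 2, 1.
  10 → USB stick 1 (new)  [load 10/14]
  4 → USB stick 1  [load 14/14]
  3 → USB stick 2 (new)  [load 3/14]
  3 → USB stick 2  [load 6/14]
  3 → USB stick 2  [load 9/14]
  2 → USB stick 2  [load 11/14]
  1 → USB stick 2  [load 12/14]
2 USB sticks opened.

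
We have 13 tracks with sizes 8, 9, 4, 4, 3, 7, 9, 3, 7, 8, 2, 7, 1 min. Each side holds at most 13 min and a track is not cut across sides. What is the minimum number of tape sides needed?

Total = 9 + 9 + 8 + 8 + 7 + 7 + 7 + 4 + 4 + 3 + 3 + 2 + 1 = 72 min.
Lower bound: ⌈72/13⌉ = 6 tape sides.
Also, 7 tracks each exceed 13/2 min, and no two of those can share a side, so at least 7 tape sides are needed.
A packing using 7 tape sides:
  side 1: 9 + 4 = 13
  side 2: 9 + 4 = 13
  side 3: 8 + 3 + 2 = 13
  side 4: 8 + 3 + 1 = 12
  side 5: 7 = 7
  side 6: 7 = 7
  side 7: 7 = 7
This matches the lower bound, so 7 is optimal.

7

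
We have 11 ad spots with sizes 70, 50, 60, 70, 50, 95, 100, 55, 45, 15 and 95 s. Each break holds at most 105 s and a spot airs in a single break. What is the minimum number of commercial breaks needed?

8

Total = 100 + 95 + 95 + 70 + 70 + 60 + 55 + 50 + 50 + 45 + 15 = 705 s.
Lower bound: ⌈705/105⌉ = 7 commercial breaks.
A packing using 8 commercial breaks:
  break 1: 100 = 100
  break 2: 95 = 95
  break 3: 95 = 95
  break 4: 70 + 15 = 85
  break 5: 70 = 70
  break 6: 60 + 45 = 105
  break 7: 55 + 50 = 105
  break 8: 50 = 50
No arrangement into 7 commercial breaks stays within capacity, so 8 is optimal.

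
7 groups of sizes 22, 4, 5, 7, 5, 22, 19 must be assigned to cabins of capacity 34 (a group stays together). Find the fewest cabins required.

Total = 22 + 22 + 19 + 7 + 5 + 5 + 4 = 84.
Lower bound: ⌈84/34⌉ = 3 cabins.
A packing using 3 cabins:
  cabin 1: 22 + 7 + 5 = 34
  cabin 2: 22 + 5 + 4 = 31
  cabin 3: 19 = 19
This matches the lower bound, so 3 is optimal.

3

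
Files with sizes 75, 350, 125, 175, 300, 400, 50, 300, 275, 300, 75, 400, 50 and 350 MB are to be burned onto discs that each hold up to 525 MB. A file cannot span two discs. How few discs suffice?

8

Total = 400 + 400 + 350 + 350 + 300 + 300 + 300 + 275 + 175 + 125 + 75 + 75 + 50 + 50 = 3225 MB.
Lower bound: ⌈3225/525⌉ = 7 discs.
Also, 8 files each exceed 525/2 MB, and no two of those can share a disc, so at least 8 discs are needed.
A packing using 8 discs:
  disc 1: 400 + 125 = 525
  disc 2: 400 + 75 + 50 = 525
  disc 3: 350 + 175 = 525
  disc 4: 350 + 75 + 50 = 475
  disc 5: 300 = 300
  disc 6: 300 = 300
  disc 7: 300 = 300
  disc 8: 275 = 275
This matches the lower bound, so 8 is optimal.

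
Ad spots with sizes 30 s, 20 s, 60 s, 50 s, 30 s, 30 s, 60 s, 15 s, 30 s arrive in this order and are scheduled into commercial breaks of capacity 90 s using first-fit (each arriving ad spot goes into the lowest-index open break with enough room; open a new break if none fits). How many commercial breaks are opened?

  30 → break 1 (new)  [load 30/90]
  20 → break 1  [load 50/90]
  60 → break 2 (new)  [load 60/90]
  50 → break 3 (new)  [load 50/90]
  30 → break 1  [load 80/90]
  30 → break 2  [load 90/90]
  60 → break 4 (new)  [load 60/90]
  15 → break 3  [load 65/90]
  30 → break 4  [load 90/90]
4 commercial breaks opened.

4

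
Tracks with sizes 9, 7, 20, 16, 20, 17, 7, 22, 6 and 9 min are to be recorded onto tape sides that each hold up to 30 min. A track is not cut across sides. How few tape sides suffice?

Total = 22 + 20 + 20 + 17 + 16 + 9 + 9 + 7 + 7 + 6 = 133 min.
Lower bound: ⌈133/30⌉ = 5 tape sides.
A packing using 5 tape sides:
  side 1: 22 + 7 = 29
  side 2: 20 + 9 = 29
  side 3: 20 + 9 = 29
  side 4: 17 + 7 + 6 = 30
  side 5: 16 = 16
This matches the lower bound, so 5 is optimal.

5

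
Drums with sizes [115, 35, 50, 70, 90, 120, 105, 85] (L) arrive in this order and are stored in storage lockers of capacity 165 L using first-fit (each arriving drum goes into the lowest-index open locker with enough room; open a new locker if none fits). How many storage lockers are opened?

6

  115 → locker 1 (new)  [load 115/165]
  35 → locker 1  [load 150/165]
  50 → locker 2 (new)  [load 50/165]
  70 → locker 2  [load 120/165]
  90 → locker 3 (new)  [load 90/165]
  120 → locker 4 (new)  [load 120/165]
  105 → locker 5 (new)  [load 105/165]
  85 → locker 6 (new)  [load 85/165]
6 storage lockers opened.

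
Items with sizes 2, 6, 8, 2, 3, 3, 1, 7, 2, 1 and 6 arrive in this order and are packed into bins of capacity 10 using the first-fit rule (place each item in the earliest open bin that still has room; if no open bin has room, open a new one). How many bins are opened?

  2 → bin 1 (new)  [load 2/10]
  6 → bin 1  [load 8/10]
  8 → bin 2 (new)  [load 8/10]
  2 → bin 1  [load 10/10]
  3 → bin 3 (new)  [load 3/10]
  3 → bin 3  [load 6/10]
  1 → bin 2  [load 9/10]
  7 → bin 4 (new)  [load 7/10]
  2 → bin 3  [load 8/10]
  1 → bin 2  [load 10/10]
  6 → bin 5 (new)  [load 6/10]
5 bins opened.

5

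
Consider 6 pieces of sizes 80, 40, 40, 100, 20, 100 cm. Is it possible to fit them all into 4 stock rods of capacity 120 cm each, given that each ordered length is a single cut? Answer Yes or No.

Yes

A valid assignment using 4 stock rods:
  stock rod 1: 100 + 20 = 120
  stock rod 2: 100 = 100
  stock rod 3: 80 + 40 = 120
  stock rod 4: 40 = 40
Every load is within 120 cm, so 4 stock rods suffice.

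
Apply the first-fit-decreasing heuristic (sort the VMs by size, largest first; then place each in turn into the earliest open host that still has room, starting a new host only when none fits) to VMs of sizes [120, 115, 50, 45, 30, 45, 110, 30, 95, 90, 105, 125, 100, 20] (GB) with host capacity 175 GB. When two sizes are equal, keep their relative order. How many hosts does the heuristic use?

Sorted descending: 125, 120, 115, 110, 105, 100, 95, 90, 50, 45, 45, 30, 30, 20.
  125 → host 1 (new)  [load 125/175]
  120 → host 2 (new)  [load 120/175]
  115 → host 3 (new)  [load 115/175]
  110 → host 4 (new)  [load 110/175]
  105 → host 5 (new)  [load 105/175]
  100 → host 6 (new)  [load 100/175]
  95 → host 7 (new)  [load 95/175]
  90 → host 8 (new)  [load 90/175]
  50 → host 1  [load 175/175]
  45 → host 2  [load 165/175]
  45 → host 3  [load 160/175]
  30 → host 4  [load 140/175]
  30 → host 4  [load 170/175]
  20 → host 5  [load 125/175]
8 hosts opened.

8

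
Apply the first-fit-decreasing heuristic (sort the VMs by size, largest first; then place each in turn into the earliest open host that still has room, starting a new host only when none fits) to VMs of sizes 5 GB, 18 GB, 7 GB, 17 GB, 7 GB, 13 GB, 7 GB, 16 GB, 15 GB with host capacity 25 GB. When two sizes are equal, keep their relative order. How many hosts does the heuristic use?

Sorted descending: 18, 17, 16, 15, 13, 7, 7, 7, 5.
  18 → host 1 (new)  [load 18/25]
  17 → host 2 (new)  [load 17/25]
  16 → host 3 (new)  [load 16/25]
  15 → host 4 (new)  [load 15/25]
  13 → host 5 (new)  [load 13/25]
  7 → host 1  [load 25/25]
  7 → host 2  [load 24/25]
  7 → host 3  [load 23/25]
  5 → host 4  [load 20/25]
5 hosts opened.

5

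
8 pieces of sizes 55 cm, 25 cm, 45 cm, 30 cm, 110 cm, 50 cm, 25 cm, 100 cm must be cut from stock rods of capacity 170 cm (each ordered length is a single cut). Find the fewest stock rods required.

Total = 110 + 100 + 55 + 50 + 45 + 30 + 25 + 25 = 440 cm.
Lower bound: ⌈440/170⌉ = 3 stock rods.
A packing using 3 stock rods:
  stock rod 1: 110 + 55 = 165
  stock rod 2: 100 + 50 = 150
  stock rod 3: 45 + 30 + 25 + 25 = 125
This matches the lower bound, so 3 is optimal.

3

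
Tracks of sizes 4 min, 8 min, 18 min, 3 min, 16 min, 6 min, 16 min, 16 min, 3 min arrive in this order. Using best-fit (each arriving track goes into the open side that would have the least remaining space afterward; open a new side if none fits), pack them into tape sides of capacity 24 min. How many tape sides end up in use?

5

  4 → side 1 (new)  [load 4/24]
  8 → side 1  [load 12/24]
  18 → side 2 (new)  [load 18/24]
  3 → side 2  [load 21/24]
  16 → side 3 (new)  [load 16/24]
  6 → side 3  [load 22/24]
  16 → side 4 (new)  [load 16/24]
  16 → side 5 (new)  [load 16/24]
  3 → side 2  [load 24/24]
5 tape sides opened.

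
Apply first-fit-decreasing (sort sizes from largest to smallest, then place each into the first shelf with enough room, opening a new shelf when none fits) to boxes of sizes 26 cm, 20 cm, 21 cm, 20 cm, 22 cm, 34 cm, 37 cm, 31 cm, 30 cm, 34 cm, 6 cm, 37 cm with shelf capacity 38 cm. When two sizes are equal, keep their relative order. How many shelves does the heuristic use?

11

Sorted descending: 37, 37, 34, 34, 31, 30, 26, 22, 21, 20, 20, 6.
  37 → shelf 1 (new)  [load 37/38]
  37 → shelf 2 (new)  [load 37/38]
  34 → shelf 3 (new)  [load 34/38]
  34 → shelf 4 (new)  [load 34/38]
  31 → shelf 5 (new)  [load 31/38]
  30 → shelf 6 (new)  [load 30/38]
  26 → shelf 7 (new)  [load 26/38]
  22 → shelf 8 (new)  [load 22/38]
  21 → shelf 9 (new)  [load 21/38]
  20 → shelf 10 (new)  [load 20/38]
  20 → shelf 11 (new)  [load 20/38]
  6 → shelf 5  [load 37/38]
11 shelves opened.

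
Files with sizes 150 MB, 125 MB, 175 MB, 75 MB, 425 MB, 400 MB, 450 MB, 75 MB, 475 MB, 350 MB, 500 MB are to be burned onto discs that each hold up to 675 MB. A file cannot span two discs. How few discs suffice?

6

Total = 500 + 475 + 450 + 425 + 400 + 350 + 175 + 150 + 125 + 75 + 75 = 3200 MB.
Lower bound: ⌈3200/675⌉ = 5 discs.
Also, 6 files each exceed 675/2 MB, and no two of those can share a disc, so at least 6 discs are needed.
A packing using 6 discs:
  disc 1: 500 + 175 = 675
  disc 2: 475 + 150 = 625
  disc 3: 450 + 125 + 75 = 650
  disc 4: 425 + 75 = 500
  disc 5: 400 = 400
  disc 6: 350 = 350
This matches the lower bound, so 6 is optimal.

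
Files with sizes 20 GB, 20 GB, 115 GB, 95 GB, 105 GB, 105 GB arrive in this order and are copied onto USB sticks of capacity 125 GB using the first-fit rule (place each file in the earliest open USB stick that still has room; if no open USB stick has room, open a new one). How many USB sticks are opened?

  20 → USB stick 1 (new)  [load 20/125]
  20 → USB stick 1  [load 40/125]
  115 → USB stick 2 (new)  [load 115/125]
  95 → USB stick 3 (new)  [load 95/125]
  105 → USB stick 4 (new)  [load 105/125]
  105 → USB stick 5 (new)  [load 105/125]
5 USB sticks opened.

5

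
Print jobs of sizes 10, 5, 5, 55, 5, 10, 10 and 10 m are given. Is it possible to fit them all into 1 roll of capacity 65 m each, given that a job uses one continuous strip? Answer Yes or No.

No

Total = 110 m; ⌈110/65⌉ = 2.
At least 2 paper rolls are required, but only 1 is allowed.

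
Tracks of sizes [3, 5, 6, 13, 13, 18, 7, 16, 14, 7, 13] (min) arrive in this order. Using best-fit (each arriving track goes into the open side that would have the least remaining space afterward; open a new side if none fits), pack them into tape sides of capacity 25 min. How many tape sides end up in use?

7

  3 → side 1 (new)  [load 3/25]
  5 → side 1  [load 8/25]
  6 → side 1  [load 14/25]
  13 → side 2 (new)  [load 13/25]
  13 → side 3 (new)  [load 13/25]
  18 → side 4 (new)  [load 18/25]
  7 → side 4  [load 25/25]
  16 → side 5 (new)  [load 16/25]
  14 → side 6 (new)  [load 14/25]
  7 → side 5  [load 23/25]
  13 → side 7 (new)  [load 13/25]
7 tape sides opened.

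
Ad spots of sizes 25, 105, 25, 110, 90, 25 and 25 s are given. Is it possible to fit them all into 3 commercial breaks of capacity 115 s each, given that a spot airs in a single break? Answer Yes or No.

No

Total = 405 s; ⌈405/115⌉ = 4.
At least 4 commercial breaks are required, but only 3 are allowed.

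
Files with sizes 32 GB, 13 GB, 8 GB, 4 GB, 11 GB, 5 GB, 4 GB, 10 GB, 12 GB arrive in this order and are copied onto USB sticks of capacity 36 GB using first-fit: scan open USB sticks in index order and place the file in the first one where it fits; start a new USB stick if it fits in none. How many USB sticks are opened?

  32 → USB stick 1 (new)  [load 32/36]
  13 → USB stick 2 (new)  [load 13/36]
  8 → USB stick 2  [load 21/36]
  4 → USB stick 1  [load 36/36]
  11 → USB stick 2  [load 32/36]
  5 → USB stick 3 (new)  [load 5/36]
  4 → USB stick 2  [load 36/36]
  10 → USB stick 3  [load 15/36]
  12 → USB stick 3  [load 27/36]
3 USB sticks opened.

3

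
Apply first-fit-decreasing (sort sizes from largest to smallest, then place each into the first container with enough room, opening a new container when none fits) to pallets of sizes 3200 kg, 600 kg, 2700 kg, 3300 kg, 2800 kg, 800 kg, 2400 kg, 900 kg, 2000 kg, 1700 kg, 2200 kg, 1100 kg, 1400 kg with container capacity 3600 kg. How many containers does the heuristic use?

8

Sorted descending: 3300, 3200, 2800, 2700, 2400, 2200, 2000, 1700, 1400, 1100, 900, 800, 600.
  3300 → container 1 (new)  [load 3300/3600]
  3200 → container 2 (new)  [load 3200/3600]
  2800 → container 3 (new)  [load 2800/3600]
  2700 → container 4 (new)  [load 2700/3600]
  2400 → container 5 (new)  [load 2400/3600]
  2200 → container 6 (new)  [load 2200/3600]
  2000 → container 7 (new)  [load 2000/3600]
  1700 → container 8 (new)  [load 1700/3600]
  1400 → container 6  [load 3600/3600]
  1100 → container 5  [load 3500/3600]
  900 → container 4  [load 3600/3600]
  800 → container 3  [load 3600/3600]
  600 → container 7  [load 2600/3600]
8 containers opened.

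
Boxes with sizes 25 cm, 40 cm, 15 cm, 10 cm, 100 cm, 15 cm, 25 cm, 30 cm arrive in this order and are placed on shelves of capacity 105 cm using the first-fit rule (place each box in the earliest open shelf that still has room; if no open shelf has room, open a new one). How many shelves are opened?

  25 → shelf 1 (new)  [load 25/105]
  40 → shelf 1  [load 65/105]
  15 → shelf 1  [load 80/105]
  10 → shelf 1  [load 90/105]
  100 → shelf 2 (new)  [load 100/105]
  15 → shelf 1  [load 105/105]
  25 → shelf 3 (new)  [load 25/105]
  30 → shelf 3  [load 55/105]
3 shelves opened.

3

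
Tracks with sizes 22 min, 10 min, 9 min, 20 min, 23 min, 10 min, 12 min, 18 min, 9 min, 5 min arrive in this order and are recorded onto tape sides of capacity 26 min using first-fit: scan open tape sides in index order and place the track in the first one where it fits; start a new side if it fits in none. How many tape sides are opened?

  22 → side 1 (new)  [load 22/26]
  10 → side 2 (new)  [load 10/26]
  9 → side 2  [load 19/26]
  20 → side 3 (new)  [load 20/26]
  23 → side 4 (new)  [load 23/26]
  10 → side 5 (new)  [load 10/26]
  12 → side 5  [load 22/26]
  18 → side 6 (new)  [load 18/26]
  9 → side 7 (new)  [load 9/26]
  5 → side 2  [load 24/26]
7 tape sides opened.

7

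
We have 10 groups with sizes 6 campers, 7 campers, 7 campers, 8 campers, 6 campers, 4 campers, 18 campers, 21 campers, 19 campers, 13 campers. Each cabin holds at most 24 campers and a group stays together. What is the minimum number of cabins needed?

Total = 21 + 19 + 18 + 13 + 8 + 7 + 7 + 6 + 6 + 4 = 109 campers.
Lower bound: ⌈109/24⌉ = 5 cabins.
A packing using 5 cabins:
  cabin 1: 21 = 21
  cabin 2: 19 + 4 = 23
  cabin 3: 18 + 6 = 24
  cabin 4: 13 + 8 = 21
  cabin 5: 7 + 7 + 6 = 20
This matches the lower bound, so 5 is optimal.

5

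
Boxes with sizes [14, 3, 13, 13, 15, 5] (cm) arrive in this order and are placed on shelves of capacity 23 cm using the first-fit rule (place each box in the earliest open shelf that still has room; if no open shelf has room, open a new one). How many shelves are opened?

  14 → shelf 1 (new)  [load 14/23]
  3 → shelf 1  [load 17/23]
  13 → shelf 2 (new)  [load 13/23]
  13 → shelf 3 (new)  [load 13/23]
  15 → shelf 4 (new)  [load 15/23]
  5 → shelf 1  [load 22/23]
4 shelves opened.

4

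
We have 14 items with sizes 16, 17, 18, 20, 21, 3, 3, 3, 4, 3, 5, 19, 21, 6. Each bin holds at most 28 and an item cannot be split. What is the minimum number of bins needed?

Total = 21 + 21 + 20 + 19 + 18 + 17 + 16 + 6 + 5 + 4 + 3 + 3 + 3 + 3 = 159.
Lower bound: ⌈159/28⌉ = 6 bins.
Also, 7 items each exceed 14, and no two of those can share a bin, so at least 7 bins are needed.
A packing using 7 bins:
  bin 1: 21 + 6 = 27
  bin 2: 21 + 5 = 26
  bin 3: 20 + 4 + 3 = 27
  bin 4: 19 + 3 + 3 + 3 = 28
  bin 5: 18 = 18
  bin 6: 17 = 17
  bin 7: 16 = 16
This matches the lower bound, so 7 is optimal.

7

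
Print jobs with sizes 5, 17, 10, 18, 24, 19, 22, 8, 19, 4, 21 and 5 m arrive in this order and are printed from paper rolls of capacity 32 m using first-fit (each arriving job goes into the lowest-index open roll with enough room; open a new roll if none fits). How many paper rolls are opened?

7

  5 → roll 1 (new)  [load 5/32]
  17 → roll 1  [load 22/32]
  10 → roll 1  [load 32/32]
  18 → roll 2 (new)  [load 18/32]
  24 → roll 3 (new)  [load 24/32]
  19 → roll 4 (new)  [load 19/32]
  22 → roll 5 (new)  [load 22/32]
  8 → roll 2  [load 26/32]
  19 → roll 6 (new)  [load 19/32]
  4 → roll 2  [load 30/32]
  21 → roll 7 (new)  [load 21/32]
  5 → roll 3  [load 29/32]
7 paper rolls opened.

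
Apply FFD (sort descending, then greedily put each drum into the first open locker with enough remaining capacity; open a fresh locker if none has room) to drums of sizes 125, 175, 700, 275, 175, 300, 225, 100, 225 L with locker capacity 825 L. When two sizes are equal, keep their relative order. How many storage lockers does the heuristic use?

Sorted descending: 700, 300, 275, 225, 225, 175, 175, 125, 100.
  700 → locker 1 (new)  [load 700/825]
  300 → locker 2 (new)  [load 300/825]
  275 → locker 2  [load 575/825]
  225 → locker 2  [load 800/825]
  225 → locker 3 (new)  [load 225/825]
  175 → locker 3  [load 400/825]
  175 → locker 3  [load 575/825]
  125 → locker 1  [load 825/825]
  100 → locker 3  [load 675/825]
3 storage lockers opened.

3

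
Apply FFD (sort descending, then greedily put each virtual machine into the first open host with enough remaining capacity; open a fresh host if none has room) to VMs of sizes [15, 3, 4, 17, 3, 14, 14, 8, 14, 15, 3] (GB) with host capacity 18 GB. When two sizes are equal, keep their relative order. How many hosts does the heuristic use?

Sorted descending: 17, 15, 15, 14, 14, 14, 8, 4, 3, 3, 3.
  17 → host 1 (new)  [load 17/18]
  15 → host 2 (new)  [load 15/18]
  15 → host 3 (new)  [load 15/18]
  14 → host 4 (new)  [load 14/18]
  14 → host 5 (new)  [load 14/18]
  14 → host 6 (new)  [load 14/18]
  8 → host 7 (new)  [load 8/18]
  4 → host 4  [load 18/18]
  3 → host 2  [load 18/18]
  3 → host 3  [load 18/18]
  3 → host 5  [load 17/18]
7 hosts opened.

7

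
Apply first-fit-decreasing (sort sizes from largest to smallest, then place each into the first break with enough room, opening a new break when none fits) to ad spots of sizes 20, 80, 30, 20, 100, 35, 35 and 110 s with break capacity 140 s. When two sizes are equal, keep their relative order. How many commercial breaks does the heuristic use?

4

Sorted descending: 110, 100, 80, 35, 35, 30, 20, 20.
  110 → break 1 (new)  [load 110/140]
  100 → break 2 (new)  [load 100/140]
  80 → break 3 (new)  [load 80/140]
  35 → break 2  [load 135/140]
  35 → break 3  [load 115/140]
  30 → break 1  [load 140/140]
  20 → break 3  [load 135/140]
  20 → break 4 (new)  [load 20/140]
4 commercial breaks opened.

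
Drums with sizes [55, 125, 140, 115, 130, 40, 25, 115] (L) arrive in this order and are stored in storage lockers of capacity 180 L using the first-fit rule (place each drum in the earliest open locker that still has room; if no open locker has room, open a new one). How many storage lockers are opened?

5

  55 → locker 1 (new)  [load 55/180]
  125 → locker 1  [load 180/180]
  140 → locker 2 (new)  [load 140/180]
  115 → locker 3 (new)  [load 115/180]
  130 → locker 4 (new)  [load 130/180]
  40 → locker 2  [load 180/180]
  25 → locker 3  [load 140/180]
  115 → locker 5 (new)  [load 115/180]
5 storage lockers opened.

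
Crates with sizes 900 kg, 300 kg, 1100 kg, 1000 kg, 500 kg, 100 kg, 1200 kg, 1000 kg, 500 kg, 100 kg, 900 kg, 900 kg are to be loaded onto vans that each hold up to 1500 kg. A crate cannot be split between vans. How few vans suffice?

7

Total = 1200 + 1100 + 1000 + 1000 + 900 + 900 + 900 + 500 + 500 + 300 + 100 + 100 = 8500 kg.
Lower bound: ⌈8500/1500⌉ = 6 vans.
Also, 7 crates each exceed 750 kg, and no two of those can share a van, so at least 7 vans are needed.
A packing using 7 vans:
  van 1: 1200 + 300 = 1500
  van 2: 1100 + 100 + 100 = 1300
  van 3: 1000 + 500 = 1500
  van 4: 1000 + 500 = 1500
  van 5: 900 = 900
  van 6: 900 = 900
  van 7: 900 = 900
This matches the lower bound, so 7 is optimal.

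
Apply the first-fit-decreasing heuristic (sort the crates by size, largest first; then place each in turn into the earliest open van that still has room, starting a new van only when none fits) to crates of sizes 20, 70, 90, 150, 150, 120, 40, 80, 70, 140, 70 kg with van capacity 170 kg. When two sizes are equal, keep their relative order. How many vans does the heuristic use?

7

Sorted descending: 150, 150, 140, 120, 90, 80, 70, 70, 70, 40, 20.
  150 → van 1 (new)  [load 150/170]
  150 → van 2 (new)  [load 150/170]
  140 → van 3 (new)  [load 140/170]
  120 → van 4 (new)  [load 120/170]
  90 → van 5 (new)  [load 90/170]
  80 → van 5  [load 170/170]
  70 → van 6 (new)  [load 70/170]
  70 → van 6  [load 140/170]
  70 → van 7 (new)  [load 70/170]
  40 → van 4  [load 160/170]
  20 → van 1  [load 170/170]
7 vans opened.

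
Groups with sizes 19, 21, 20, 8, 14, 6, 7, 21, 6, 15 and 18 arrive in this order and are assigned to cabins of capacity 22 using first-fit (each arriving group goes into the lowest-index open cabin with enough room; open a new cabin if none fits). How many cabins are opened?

  19 → cabin 1 (new)  [load 19/22]
  21 → cabin 2 (new)  [load 21/22]
  20 → cabin 3 (new)  [load 20/22]
  8 → cabin 4 (new)  [load 8/22]
  14 → cabin 4  [load 22/22]
  6 → cabin 5 (new)  [load 6/22]
  7 → cabin 5  [load 13/22]
  21 → cabin 6 (new)  [load 21/22]
  6 → cabin 5  [load 19/22]
  15 → cabin 7 (new)  [load 15/22]
  18 → cabin 8 (new)  [load 18/22]
8 cabins opened.

8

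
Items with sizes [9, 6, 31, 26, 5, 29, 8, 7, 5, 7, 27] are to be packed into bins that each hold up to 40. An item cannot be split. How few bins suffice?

4

Total = 31 + 29 + 27 + 26 + 9 + 8 + 7 + 7 + 6 + 5 + 5 = 160.
Lower bound: ⌈160/40⌉ = 4 bins.
A packing using 4 bins:
  bin 1: 31 + 9 = 40
  bin 2: 29 + 6 + 5 = 40
  bin 3: 27 + 8 + 5 = 40
  bin 4: 26 + 7 + 7 = 40
This matches the lower bound, so 4 is optimal.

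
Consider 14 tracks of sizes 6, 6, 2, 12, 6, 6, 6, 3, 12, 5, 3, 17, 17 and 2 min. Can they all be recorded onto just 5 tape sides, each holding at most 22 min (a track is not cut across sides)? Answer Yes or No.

Yes

A valid assignment using 5 tape sides:
  side 1: 17 + 5 = 22
  side 2: 17 + 3 + 2 = 22
  side 3: 12 + 6 + 3 = 21
  side 4: 12 + 6 + 2 = 20
  side 5: 6 + 6 + 6 = 18
Every load is within 22 min, so 5 tape sides suffice.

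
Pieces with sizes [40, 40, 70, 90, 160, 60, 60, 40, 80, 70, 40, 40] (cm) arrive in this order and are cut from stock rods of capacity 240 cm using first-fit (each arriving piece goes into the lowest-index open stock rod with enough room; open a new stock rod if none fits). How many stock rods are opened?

  40 → stock rod 1 (new)  [load 40/240]
  40 → stock rod 1  [load 80/240]
  70 → stock rod 1  [load 150/240]
  90 → stock rod 1  [load 240/240]
  160 → stock rod 2 (new)  [load 160/240]
  60 → stock rod 2  [load 220/240]
  60 → stock rod 3 (new)  [load 60/240]
  40 → stock rod 3  [load 100/240]
  80 → stock rod 3  [load 180/240]
  70 → stock rod 4 (new)  [load 70/240]
  40 → stock rod 3  [load 220/240]
  40 → stock rod 4  [load 110/240]
4 stock rods opened.

4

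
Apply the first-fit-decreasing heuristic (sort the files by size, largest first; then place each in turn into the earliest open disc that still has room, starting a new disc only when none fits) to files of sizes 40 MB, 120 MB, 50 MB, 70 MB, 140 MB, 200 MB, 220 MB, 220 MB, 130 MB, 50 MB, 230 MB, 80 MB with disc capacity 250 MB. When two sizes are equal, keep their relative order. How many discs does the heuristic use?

Sorted descending: 230, 220, 220, 200, 140, 130, 120, 80, 70, 50, 50, 40.
  230 → disc 1 (new)  [load 230/250]
  220 → disc 2 (new)  [load 220/250]
  220 → disc 3 (new)  [load 220/250]
  200 → disc 4 (new)  [load 200/250]
  140 → disc 5 (new)  [load 140/250]
  130 → disc 6 (new)  [load 130/250]
  120 → disc 6  [load 250/250]
  80 → disc 5  [load 220/250]
  70 → disc 7 (new)  [load 70/250]
  50 → disc 4  [load 250/250]
  50 → disc 7  [load 120/250]
  40 → disc 7  [load 160/250]
7 discs opened.

7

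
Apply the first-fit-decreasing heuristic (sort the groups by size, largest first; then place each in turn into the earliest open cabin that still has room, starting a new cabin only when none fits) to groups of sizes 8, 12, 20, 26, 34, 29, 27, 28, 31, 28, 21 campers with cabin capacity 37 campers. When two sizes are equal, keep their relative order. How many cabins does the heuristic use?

Sorted descending: 34, 31, 29, 28, 28, 27, 26, 21, 20, 12, 8.
  34 → cabin 1 (new)  [load 34/37]
  31 → cabin 2 (new)  [load 31/37]
  29 → cabin 3 (new)  [load 29/37]
  28 → cabin 4 (new)  [load 28/37]
  28 → cabin 5 (new)  [load 28/37]
  27 → cabin 6 (new)  [load 27/37]
  26 → cabin 7 (new)  [load 26/37]
  21 → cabin 8 (new)  [load 21/37]
  20 → cabin 9 (new)  [load 20/37]
  12 → cabin 8  [load 33/37]
  8 → cabin 3  [load 37/37]
9 cabins opened.

9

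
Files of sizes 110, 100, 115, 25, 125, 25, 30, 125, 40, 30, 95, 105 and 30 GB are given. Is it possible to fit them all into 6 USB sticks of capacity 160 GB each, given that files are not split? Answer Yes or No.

Total = 955 GB; ⌈955/160⌉ = 6.
7 files each exceed half the capacity and cannot share a USB stick, forcing at least 7 USB sticks.
At least 7 USB sticks are required, but only 6 are allowed.

No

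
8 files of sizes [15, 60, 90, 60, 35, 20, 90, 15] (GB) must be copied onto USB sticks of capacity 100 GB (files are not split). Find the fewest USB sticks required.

5

Total = 90 + 90 + 60 + 60 + 35 + 20 + 15 + 15 = 385 GB.
Lower bound: ⌈385/100⌉ = 4 USB sticks.
A packing using 5 USB sticks:
  USB stick 1: 90 = 90
  USB stick 2: 90 = 90
  USB stick 3: 60 + 35 = 95
  USB stick 4: 60 + 20 + 15 = 95
  USB stick 5: 15 = 15
No arrangement into 4 USB sticks stays within capacity, so 5 is optimal.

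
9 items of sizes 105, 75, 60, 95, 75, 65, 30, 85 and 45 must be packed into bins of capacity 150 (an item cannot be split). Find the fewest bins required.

5

Total = 105 + 95 + 85 + 75 + 75 + 65 + 60 + 45 + 30 = 635.
Lower bound: ⌈635/150⌉ = 5 bins.
A packing using 5 bins:
  bin 1: 105 + 45 = 150
  bin 2: 95 + 30 = 125
  bin 3: 85 + 65 = 150
  bin 4: 75 + 75 = 150
  bin 5: 60 = 60
This matches the lower bound, so 5 is optimal.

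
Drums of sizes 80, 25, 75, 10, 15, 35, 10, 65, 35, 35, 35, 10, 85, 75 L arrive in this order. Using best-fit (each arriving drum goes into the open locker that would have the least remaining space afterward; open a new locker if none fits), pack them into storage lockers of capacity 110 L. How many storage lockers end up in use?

  80 → locker 1 (new)  [load 80/110]
  25 → locker 1  [load 105/110]
  75 → locker 2 (new)  [load 75/110]
  10 → locker 2  [load 85/110]
  15 → locker 2  [load 100/110]
  35 → locker 3 (new)  [load 35/110]
  10 → locker 2  [load 110/110]
  65 → locker 3  [load 100/110]
  35 → locker 4 (new)  [load 35/110]
  35 → locker 4  [load 70/110]
  35 → locker 4  [load 105/110]
  10 → locker 3  [load 110/110]
  85 → locker 5 (new)  [load 85/110]
  75 → locker 6 (new)  [load 75/110]
6 storage lockers opened.

6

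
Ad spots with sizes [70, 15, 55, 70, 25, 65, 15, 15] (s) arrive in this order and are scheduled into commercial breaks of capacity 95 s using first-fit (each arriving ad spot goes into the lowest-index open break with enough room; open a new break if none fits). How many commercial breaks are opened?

  70 → break 1 (new)  [load 70/95]
  15 → break 1  [load 85/95]
  55 → break 2 (new)  [load 55/95]
  70 → break 3 (new)  [load 70/95]
  25 → break 2  [load 80/95]
  65 → break 4 (new)  [load 65/95]
  15 → break 2  [load 95/95]
  15 → break 3  [load 85/95]
4 commercial breaks opened.

4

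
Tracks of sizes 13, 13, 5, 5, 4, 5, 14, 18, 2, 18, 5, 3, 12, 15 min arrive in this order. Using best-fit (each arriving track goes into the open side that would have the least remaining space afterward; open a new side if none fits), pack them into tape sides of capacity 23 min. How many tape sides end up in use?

7

  13 → side 1 (new)  [load 13/23]
  13 → side 2 (new)  [load 13/23]
  5 → side 1  [load 18/23]
  5 → side 1  [load 23/23]
  4 → side 2  [load 17/23]
  5 → side 2  [load 22/23]
  14 → side 3 (new)  [load 14/23]
  18 → side 4 (new)  [load 18/23]
  2 → side 4  [load 20/23]
  18 → side 5 (new)  [load 18/23]
  5 → side 5  [load 23/23]
  3 → side 4  [load 23/23]
  12 → side 6 (new)  [load 12/23]
  15 → side 7 (new)  [load 15/23]
7 tape sides opened.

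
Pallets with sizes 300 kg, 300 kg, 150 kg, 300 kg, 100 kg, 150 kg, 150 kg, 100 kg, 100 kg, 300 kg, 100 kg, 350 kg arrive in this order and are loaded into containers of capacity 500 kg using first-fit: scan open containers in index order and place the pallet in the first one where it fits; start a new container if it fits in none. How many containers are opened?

6

  300 → container 1 (new)  [load 300/500]
  300 → container 2 (new)  [load 300/500]
  150 → container 1  [load 450/500]
  300 → container 3 (new)  [load 300/500]
  100 → container 2  [load 400/500]
  150 → container 3  [load 450/500]
  150 → container 4 (new)  [load 150/500]
  100 → container 2  [load 500/500]
  100 → container 4  [load 250/500]
  300 → container 5 (new)  [load 300/500]
  100 → container 4  [load 350/500]
  350 → container 6 (new)  [load 350/500]
6 containers opened.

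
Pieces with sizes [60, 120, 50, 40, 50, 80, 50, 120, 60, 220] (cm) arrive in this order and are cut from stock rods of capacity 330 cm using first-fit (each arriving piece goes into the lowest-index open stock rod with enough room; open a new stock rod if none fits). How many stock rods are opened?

  60 → stock rod 1 (new)  [load 60/330]
  120 → stock rod 1  [load 180/330]
  50 → stock rod 1  [load 230/330]
  40 → stock rod 1  [load 270/330]
  50 → stock rod 1  [load 320/330]
  80 → stock rod 2 (new)  [load 80/330]
  50 → stock rod 2  [load 130/330]
  120 → stock rod 2  [load 250/330]
  60 → stock rod 2  [load 310/330]
  220 → stock rod 3 (new)  [load 220/330]
3 stock rods opened.

3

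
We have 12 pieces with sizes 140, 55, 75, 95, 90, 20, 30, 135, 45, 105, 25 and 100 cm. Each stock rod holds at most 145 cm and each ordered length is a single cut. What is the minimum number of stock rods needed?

7

Total = 140 + 135 + 105 + 100 + 95 + 90 + 75 + 55 + 45 + 30 + 25 + 20 = 915 cm.
Lower bound: ⌈915/145⌉ = 7 stock rods.
A packing using 7 stock rods:
  stock rod 1: 140 = 140
  stock rod 2: 135 = 135
  stock rod 3: 105 + 30 = 135
  stock rod 4: 100 + 45 = 145
  stock rod 5: 95 + 25 + 20 = 140
  stock rod 6: 90 + 55 = 145
  stock rod 7: 75 = 75
This matches the lower bound, so 7 is optimal.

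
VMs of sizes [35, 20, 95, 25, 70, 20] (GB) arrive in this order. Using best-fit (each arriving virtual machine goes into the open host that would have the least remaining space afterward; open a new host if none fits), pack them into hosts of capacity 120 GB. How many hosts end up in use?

3

  35 → host 1 (new)  [load 35/120]
  20 → host 1  [load 55/120]
  95 → host 2 (new)  [load 95/120]
  25 → host 2  [load 120/120]
  70 → host 3 (new)  [load 70/120]
  20 → host 3  [load 90/120]
3 hosts opened.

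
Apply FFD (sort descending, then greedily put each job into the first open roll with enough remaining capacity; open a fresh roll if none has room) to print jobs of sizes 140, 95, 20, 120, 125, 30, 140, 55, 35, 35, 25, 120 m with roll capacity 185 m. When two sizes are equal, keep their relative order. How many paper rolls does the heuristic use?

Sorted descending: 140, 140, 125, 120, 120, 95, 55, 35, 35, 30, 25, 20.
  140 → roll 1 (new)  [load 140/185]
  140 → roll 2 (new)  [load 140/185]
  125 → roll 3 (new)  [load 125/185]
  120 → roll 4 (new)  [load 120/185]
  120 → roll 5 (new)  [load 120/185]
  95 → roll 6 (new)  [load 95/185]
  55 → roll 3  [load 180/185]
  35 → roll 1  [load 175/185]
  35 → roll 2  [load 175/185]
  30 → roll 4  [load 150/185]
  25 → roll 4  [load 175/185]
  20 → roll 5  [load 140/185]
6 paper rolls opened.

6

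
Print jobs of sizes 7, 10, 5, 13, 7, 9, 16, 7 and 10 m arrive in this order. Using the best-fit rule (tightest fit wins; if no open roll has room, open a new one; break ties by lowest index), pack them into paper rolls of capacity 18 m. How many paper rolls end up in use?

5

  7 → roll 1 (new)  [load 7/18]
  10 → roll 1  [load 17/18]
  5 → roll 2 (new)  [load 5/18]
  13 → roll 2  [load 18/18]
  7 → roll 3 (new)  [load 7/18]
  9 → roll 3  [load 16/18]
  16 → roll 4 (new)  [load 16/18]
  7 → roll 5 (new)  [load 7/18]
  10 → roll 5  [load 17/18]
5 paper rolls opened.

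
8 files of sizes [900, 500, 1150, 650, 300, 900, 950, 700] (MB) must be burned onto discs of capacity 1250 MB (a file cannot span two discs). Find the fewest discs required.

6

Total = 1150 + 950 + 900 + 900 + 700 + 650 + 500 + 300 = 6050 MB.
Lower bound: ⌈6050/1250⌉ = 5 discs.
Also, 6 files each exceed 625 MB, and no two of those can share a disc, so at least 6 discs are needed.
A packing using 6 discs:
  disc 1: 1150 = 1150
  disc 2: 950 + 300 = 1250
  disc 3: 900 = 900
  disc 4: 900 = 900
  disc 5: 700 + 500 = 1200
  disc 6: 650 = 650
This matches the lower bound, so 6 is optimal.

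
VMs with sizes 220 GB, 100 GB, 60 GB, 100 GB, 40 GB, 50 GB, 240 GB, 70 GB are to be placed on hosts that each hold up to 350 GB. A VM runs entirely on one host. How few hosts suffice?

3

Total = 240 + 220 + 100 + 100 + 70 + 60 + 50 + 40 = 880 GB.
Lower bound: ⌈880/350⌉ = 3 hosts.
A packing using 3 hosts:
  host 1: 240 + 100 = 340
  host 2: 220 + 100 = 320
  host 3: 70 + 60 + 50 + 40 = 220
This matches the lower bound, so 3 is optimal.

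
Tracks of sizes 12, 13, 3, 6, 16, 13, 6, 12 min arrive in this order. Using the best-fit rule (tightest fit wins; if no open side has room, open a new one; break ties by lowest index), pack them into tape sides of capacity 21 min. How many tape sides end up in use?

  12 → side 1 (new)  [load 12/21]
  13 → side 2 (new)  [load 13/21]
  3 → side 2  [load 16/21]
  6 → side 1  [load 18/21]
  16 → side 3 (new)  [load 16/21]
  13 → side 4 (new)  [load 13/21]
  6 → side 4  [load 19/21]
  12 → side 5 (new)  [load 12/21]
5 tape sides opened.

5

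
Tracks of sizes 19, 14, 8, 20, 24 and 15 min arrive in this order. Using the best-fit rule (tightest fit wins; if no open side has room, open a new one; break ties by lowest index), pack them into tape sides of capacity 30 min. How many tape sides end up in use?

4

  19 → side 1 (new)  [load 19/30]
  14 → side 2 (new)  [load 14/30]
  8 → side 1  [load 27/30]
  20 → side 3 (new)  [load 20/30]
  24 → side 4 (new)  [load 24/30]
  15 → side 2  [load 29/30]
4 tape sides opened.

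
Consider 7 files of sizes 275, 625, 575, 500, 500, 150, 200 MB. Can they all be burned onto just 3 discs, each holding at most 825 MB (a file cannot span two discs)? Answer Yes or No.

Total = 2825 MB; ⌈2825/825⌉ = 4.
At least 4 discs are required, but only 3 are allowed.

No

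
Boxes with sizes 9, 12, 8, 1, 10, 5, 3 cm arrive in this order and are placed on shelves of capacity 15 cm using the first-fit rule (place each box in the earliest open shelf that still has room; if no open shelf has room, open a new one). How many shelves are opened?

  9 → shelf 1 (new)  [load 9/15]
  12 → shelf 2 (new)  [load 12/15]
  8 → shelf 3 (new)  [load 8/15]
  1 → shelf 1  [load 10/15]
  10 → shelf 4 (new)  [load 10/15]
  5 → shelf 1  [load 15/15]
  3 → shelf 2  [load 15/15]
4 shelves opened.

4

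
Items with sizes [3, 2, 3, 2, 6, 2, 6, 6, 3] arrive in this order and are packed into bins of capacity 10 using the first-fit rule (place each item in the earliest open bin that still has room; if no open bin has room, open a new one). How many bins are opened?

  3 → bin 1 (new)  [load 3/10]
  2 → bin 1  [load 5/10]
  3 → bin 1  [load 8/10]
  2 → bin 1  [load 10/10]
  6 → bin 2 (new)  [load 6/10]
  2 → bin 2  [load 8/10]
  6 → bin 3 (new)  [load 6/10]
  6 → bin 4 (new)  [load 6/10]
  3 → bin 3  [load 9/10]
4 bins opened.

4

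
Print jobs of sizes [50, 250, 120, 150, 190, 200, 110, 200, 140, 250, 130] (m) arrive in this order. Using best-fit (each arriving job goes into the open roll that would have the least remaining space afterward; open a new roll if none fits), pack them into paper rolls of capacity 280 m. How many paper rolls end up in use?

  50 → roll 1 (new)  [load 50/280]
  250 → roll 2 (new)  [load 250/280]
  120 → roll 1  [load 170/280]
  150 → roll 3 (new)  [load 150/280]
  190 → roll 4 (new)  [load 190/280]
  200 → roll 5 (new)  [load 200/280]
  110 → roll 1  [load 280/280]
  200 → roll 6 (new)  [load 200/280]
  140 → roll 7 (new)  [load 140/280]
  250 → roll 8 (new)  [load 250/280]
  130 → roll 3  [load 280/280]
8 paper rolls opened.

8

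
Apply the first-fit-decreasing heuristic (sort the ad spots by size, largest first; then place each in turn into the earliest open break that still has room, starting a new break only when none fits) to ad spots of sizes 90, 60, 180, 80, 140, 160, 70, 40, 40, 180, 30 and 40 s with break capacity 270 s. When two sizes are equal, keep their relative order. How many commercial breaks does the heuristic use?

Sorted descending: 180, 180, 160, 140, 90, 80, 70, 60, 40, 40, 40, 30.
  180 → break 1 (new)  [load 180/270]
  180 → break 2 (new)  [load 180/270]
  160 → break 3 (new)  [load 160/270]
  140 → break 4 (new)  [load 140/270]
  90 → break 1  [load 270/270]
  80 → break 2  [load 260/270]
  70 → break 3  [load 230/270]
  60 → break 4  [load 200/270]
  40 → break 3  [load 270/270]
  40 → break 4  [load 240/270]
  40 → break 5 (new)  [load 40/270]
  30 → break 4  [load 270/270]
5 commercial breaks opened.

5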